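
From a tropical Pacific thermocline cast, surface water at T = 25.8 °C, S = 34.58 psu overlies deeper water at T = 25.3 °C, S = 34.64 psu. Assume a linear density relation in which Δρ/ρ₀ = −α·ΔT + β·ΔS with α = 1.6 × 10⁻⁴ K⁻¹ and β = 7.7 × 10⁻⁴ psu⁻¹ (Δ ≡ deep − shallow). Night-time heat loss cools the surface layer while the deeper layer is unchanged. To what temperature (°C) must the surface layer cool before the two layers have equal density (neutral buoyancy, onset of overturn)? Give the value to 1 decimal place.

Neutral buoyancy requires Δρ = 0, i.e. −α(T_deep − T_surf′) + β(S_deep − S_surf) = 0.
T_surf′ = T_deep − (β/α)·ΔS = 25.3 − (7.7 × 10⁻⁴/1.6 × 10⁻⁴)·(+0.06) = 25.011 °C.
Cooling required: 25.8 − (25.011) = 0.789 °C.

25.0 °C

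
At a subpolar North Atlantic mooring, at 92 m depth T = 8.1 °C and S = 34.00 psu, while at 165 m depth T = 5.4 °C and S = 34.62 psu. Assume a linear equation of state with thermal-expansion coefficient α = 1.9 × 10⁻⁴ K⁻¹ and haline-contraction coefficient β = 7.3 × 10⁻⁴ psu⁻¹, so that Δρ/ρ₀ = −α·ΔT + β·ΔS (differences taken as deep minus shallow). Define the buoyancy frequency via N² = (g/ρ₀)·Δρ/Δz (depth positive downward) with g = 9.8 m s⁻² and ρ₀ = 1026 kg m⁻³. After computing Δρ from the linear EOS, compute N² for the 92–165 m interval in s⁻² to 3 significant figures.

1.30 × 10⁻⁴ s⁻²

ΔT = -2.7 K, ΔS = +0.62 psu (deep − shallow).
Δρ/ρ₀ = −αΔT + βΔS = 5.13 × 10⁻⁴ + 4.526 × 10⁻⁴ = 9.656 × 10⁻⁴, so Δρ ≈ 0.9907 kg m⁻³.
N² = (g/ρ₀)·Δρ/Δz = g·(Δρ/ρ₀)/Δz = 9.8 × 9.656 × 10⁻⁴ / 73 = 1.2963 × 10⁻⁴ s⁻² ≈ 1.30 × 10⁻⁴ s⁻².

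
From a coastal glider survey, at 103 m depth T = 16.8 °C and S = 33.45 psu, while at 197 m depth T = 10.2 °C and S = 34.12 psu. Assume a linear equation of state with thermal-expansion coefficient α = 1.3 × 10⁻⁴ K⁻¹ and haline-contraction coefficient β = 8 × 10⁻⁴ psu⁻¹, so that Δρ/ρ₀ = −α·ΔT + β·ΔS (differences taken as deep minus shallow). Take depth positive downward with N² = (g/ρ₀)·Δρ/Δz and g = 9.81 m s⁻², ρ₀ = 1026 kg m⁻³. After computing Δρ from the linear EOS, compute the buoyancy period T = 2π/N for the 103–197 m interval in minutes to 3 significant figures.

ΔT = -6.6 K, ΔS = +0.67 psu (deep − shallow).
Δρ/ρ₀ = −αΔT + βΔS = 8.58 × 10⁻⁴ + 5.36 × 10⁻⁴ = 1.394 × 10⁻³, so Δρ ≈ 1.430 kg m⁻³.
N² = (g/ρ₀)·Δρ/Δz = g·(Δρ/ρ₀)/Δz = 9.81 × 1.394 × 10⁻³ / 94 = 1.4548 × 10⁻⁴ s⁻².
N = √(1.4548 × 10⁻⁴) = 0.012062 rad s⁻¹ → T = 2π/N = 520.91 s = 8.6818 min ≈ 8.68 min.

8.68 min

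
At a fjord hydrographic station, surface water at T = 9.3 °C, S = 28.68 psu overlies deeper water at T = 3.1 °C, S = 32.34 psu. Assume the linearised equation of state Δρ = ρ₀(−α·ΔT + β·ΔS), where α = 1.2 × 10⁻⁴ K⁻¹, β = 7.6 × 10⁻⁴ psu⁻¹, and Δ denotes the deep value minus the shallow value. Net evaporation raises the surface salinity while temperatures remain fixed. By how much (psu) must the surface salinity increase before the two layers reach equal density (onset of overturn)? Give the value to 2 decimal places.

Neutral buoyancy requires −α(T_deep − T_surf) + β(S_deep − S_surf′) = 0.
S_surf′ = S_deep − (α/β)·ΔT = 32.34 − (1.2 × 10⁻⁴/7.6 × 10⁻⁴)·(-6.2) = 33.3189 psu.
Increase required: 33.3189 − 28.68 = 4.6389 psu.

4.64 psu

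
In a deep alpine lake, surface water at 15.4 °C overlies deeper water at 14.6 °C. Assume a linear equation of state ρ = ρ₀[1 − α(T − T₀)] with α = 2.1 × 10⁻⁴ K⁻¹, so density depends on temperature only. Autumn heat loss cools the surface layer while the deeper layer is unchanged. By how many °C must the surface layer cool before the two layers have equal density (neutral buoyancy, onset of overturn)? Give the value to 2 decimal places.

With temperature the only control, equal density requires T_surf′ = T_deep.
T_surf′ = 14.6 °C.
Cooling required: 15.4 − 14.6 = 0.80 °C.

0.80 °C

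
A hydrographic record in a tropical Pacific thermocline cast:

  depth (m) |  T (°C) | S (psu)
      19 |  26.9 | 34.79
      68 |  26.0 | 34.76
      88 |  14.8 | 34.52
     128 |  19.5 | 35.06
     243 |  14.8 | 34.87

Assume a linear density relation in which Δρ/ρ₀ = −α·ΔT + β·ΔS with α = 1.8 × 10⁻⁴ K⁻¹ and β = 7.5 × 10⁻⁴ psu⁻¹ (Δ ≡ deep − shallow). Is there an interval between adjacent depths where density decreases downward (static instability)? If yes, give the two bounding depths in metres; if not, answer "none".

Evaluate Δρ/ρ₀ = −αΔT + βΔS across each adjacent pair:
  19–68 m: −αΔT+βΔS = −(1.8 × 10⁻⁴)(-0.9)+(7.5 × 10⁻⁴)(-0.03) = 1.4 × 10⁻⁴ → stable
  68–88 m: −αΔT+βΔS = −(1.8 × 10⁻⁴)(-11.2)+(7.5 × 10⁻⁴)(-0.24) = 1.8 × 10⁻³ → stable
  88–128 m: −αΔT+βΔS = −(1.8 × 10⁻⁴)(+4.7)+(7.5 × 10⁻⁴)(+0.54) = -4.4 × 10⁻⁴ → UNSTABLE
  128–243 m: −αΔT+βΔS = −(1.8 × 10⁻⁴)(-4.7)+(7.5 × 10⁻⁴)(-0.19) = 7.0 × 10⁻⁴ → stable
The 88–128 m interval has Δρ < 0: lighter water underlies denser water.

88–128 m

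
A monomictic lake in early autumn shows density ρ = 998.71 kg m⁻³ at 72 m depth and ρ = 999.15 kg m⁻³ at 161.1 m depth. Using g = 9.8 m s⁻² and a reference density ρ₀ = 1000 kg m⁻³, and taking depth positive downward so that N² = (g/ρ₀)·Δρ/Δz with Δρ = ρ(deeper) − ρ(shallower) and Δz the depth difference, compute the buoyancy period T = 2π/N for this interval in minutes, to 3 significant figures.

15.1 min

Δρ = 999.15 − 998.71 = 0.44 kg m⁻³ over Δz = 161.1 − 72 = 89.1 m.
N² = (9.8/1000) × (0.44/89.1) = 4.8395 × 10⁻⁵ s⁻².
N = √(4.8395 × 10⁻⁵) = 6.9567 × 10⁻³ rad s⁻¹, so T = 2π/N = 903.18 s = 15.053 min ≈ 15.1 min.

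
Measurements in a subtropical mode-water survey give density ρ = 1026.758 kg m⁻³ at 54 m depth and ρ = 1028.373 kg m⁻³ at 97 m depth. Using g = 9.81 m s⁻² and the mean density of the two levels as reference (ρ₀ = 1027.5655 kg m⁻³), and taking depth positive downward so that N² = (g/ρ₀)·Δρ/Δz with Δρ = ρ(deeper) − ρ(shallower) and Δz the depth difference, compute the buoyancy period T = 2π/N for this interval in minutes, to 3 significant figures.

Δρ = 1028.373 − 1026.758 = 1.615 kg m⁻³ over Δz = 97 − 54 = 43 m.
N² = (9.81/1027.5655) × (1.615/43) = 3.5856 × 10⁻⁴ s⁻².
N = √(3.5856 × 10⁻⁴) = 0.018936 rad s⁻¹, so T = 2π/N = 331.81 s = 5.5302 min ≈ 5.53 min.
A positive N² confirms static stability across the interval.

5.53 min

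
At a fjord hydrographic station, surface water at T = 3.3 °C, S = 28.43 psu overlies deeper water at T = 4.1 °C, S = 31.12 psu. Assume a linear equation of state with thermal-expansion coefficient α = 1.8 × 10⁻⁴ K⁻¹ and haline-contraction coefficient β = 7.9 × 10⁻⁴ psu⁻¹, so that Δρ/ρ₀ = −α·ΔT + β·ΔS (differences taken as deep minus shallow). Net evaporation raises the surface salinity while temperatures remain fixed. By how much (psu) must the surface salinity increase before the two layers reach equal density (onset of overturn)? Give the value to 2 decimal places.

2.51 psu

Neutral buoyancy requires −α(T_deep − T_surf) + β(S_deep − S_surf′) = 0.
S_surf′ = S_deep − (α/β)·ΔT = 31.12 − (1.8 × 10⁻⁴/7.9 × 10⁻⁴)·(+0.8) = 30.9377 psu.
Increase required: 30.9377 − 28.43 = 2.5077 psu.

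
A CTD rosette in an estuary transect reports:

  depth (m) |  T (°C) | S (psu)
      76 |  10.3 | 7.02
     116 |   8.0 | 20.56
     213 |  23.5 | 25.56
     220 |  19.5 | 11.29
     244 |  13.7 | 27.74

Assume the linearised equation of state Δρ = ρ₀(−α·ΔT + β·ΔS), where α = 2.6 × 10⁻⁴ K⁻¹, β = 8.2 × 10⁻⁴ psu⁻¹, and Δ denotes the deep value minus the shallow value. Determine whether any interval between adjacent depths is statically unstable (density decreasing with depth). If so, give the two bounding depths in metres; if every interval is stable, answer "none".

Evaluate Δρ/ρ₀ = −αΔT + βΔS across each adjacent pair:
  76–116 m: −αΔT+βΔS = −(2.6 × 10⁻⁴)(-2.3)+(8.2 × 10⁻⁴)(+13.54) = 0.012 → stable
  116–213 m: −αΔT+βΔS = −(2.6 × 10⁻⁴)(+15.5)+(8.2 × 10⁻⁴)(+5.00) = 7.0 × 10⁻⁵ → stable
  213–220 m: −αΔT+βΔS = −(2.6 × 10⁻⁴)(-4.0)+(8.2 × 10⁻⁴)(-14.27) = -0.011 → UNSTABLE
  220–244 m: −αΔT+βΔS = −(2.6 × 10⁻⁴)(-5.8)+(8.2 × 10⁻⁴)(+16.45) = 0.015 → stable
The 213–220 m interval has Δρ < 0: lighter water underlies denser water.

213–220 m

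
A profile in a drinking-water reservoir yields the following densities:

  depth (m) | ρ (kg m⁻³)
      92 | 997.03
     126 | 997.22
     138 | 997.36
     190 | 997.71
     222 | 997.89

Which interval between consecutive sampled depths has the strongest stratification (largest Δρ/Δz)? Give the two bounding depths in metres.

Compute the density gradient over each adjacent pair:
  92–126 m: Δρ/Δz = 0.19/34 = 5.6 × 10⁻³ kg m⁻⁴
  126–138 m: Δρ/Δz = 0.14/12 = 0.012 kg m⁻⁴
  138–190 m: Δρ/Δz = 0.35/52 = 6.7 × 10⁻³ kg m⁻⁴
  190–222 m: Δρ/Δz = 0.18/32 = 5.6 × 10⁻³ kg m⁻⁴
The largest gradient is in the 126–138 m interval — the pycnocline.

126–138 m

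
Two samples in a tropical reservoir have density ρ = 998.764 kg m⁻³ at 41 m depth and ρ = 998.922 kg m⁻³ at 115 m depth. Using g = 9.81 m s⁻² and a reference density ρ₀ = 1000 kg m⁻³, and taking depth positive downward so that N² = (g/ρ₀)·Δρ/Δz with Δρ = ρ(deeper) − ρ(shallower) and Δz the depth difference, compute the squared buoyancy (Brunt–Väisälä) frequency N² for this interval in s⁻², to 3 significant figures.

2.09 × 10⁻⁵ s⁻²

Δρ = 998.922 − 998.764 = 0.158 kg m⁻³ over Δz = 115 − 41 = 74 m.
N² = (9.81/1000) × (0.158/74) = 2.0946 × 10⁻⁵ s⁻² ≈ 2.09 × 10⁻⁵ s⁻².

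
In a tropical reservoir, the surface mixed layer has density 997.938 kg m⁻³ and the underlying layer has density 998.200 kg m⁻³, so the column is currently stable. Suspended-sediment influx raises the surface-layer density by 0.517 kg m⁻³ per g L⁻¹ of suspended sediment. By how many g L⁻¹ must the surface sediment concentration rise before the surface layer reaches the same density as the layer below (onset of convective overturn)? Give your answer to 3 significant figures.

Density deficit of the surface layer: 998.200 − 997.938 = 0.262 kg m⁻³.
Required change = 0.262 / 0.517 = 0.507 g L⁻¹.

0.507 g L⁻¹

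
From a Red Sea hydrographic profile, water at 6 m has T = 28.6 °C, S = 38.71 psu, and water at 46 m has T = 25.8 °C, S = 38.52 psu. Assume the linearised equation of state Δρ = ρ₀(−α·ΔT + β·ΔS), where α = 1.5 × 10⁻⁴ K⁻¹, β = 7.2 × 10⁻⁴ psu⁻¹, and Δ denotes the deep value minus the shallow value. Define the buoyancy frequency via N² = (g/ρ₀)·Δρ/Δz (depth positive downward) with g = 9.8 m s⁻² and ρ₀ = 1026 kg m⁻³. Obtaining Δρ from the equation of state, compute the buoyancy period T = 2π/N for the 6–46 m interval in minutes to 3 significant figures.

ΔT = -2.8 K, ΔS = -0.19 psu (deep − shallow).
Δρ/ρ₀ = −αΔT + βΔS = 4.20 × 10⁻⁴ − 1.368 × 10⁻⁴ = 2.832 × 10⁻⁴, so Δρ ≈ 0.2906 kg m⁻³.
N² = (g/ρ₀)·Δρ/Δz = g·(Δρ/ρ₀)/Δz = 9.8 × 2.832 × 10⁻⁴ / 40 = 6.9384 × 10⁻⁵ s⁻².
N = √(6.9384 × 10⁻⁵) = 8.3297 × 10⁻³ rad s⁻¹ → T = 2π/N = 754.31 s = 12.572 min ≈ 12.6 min.

12.6 min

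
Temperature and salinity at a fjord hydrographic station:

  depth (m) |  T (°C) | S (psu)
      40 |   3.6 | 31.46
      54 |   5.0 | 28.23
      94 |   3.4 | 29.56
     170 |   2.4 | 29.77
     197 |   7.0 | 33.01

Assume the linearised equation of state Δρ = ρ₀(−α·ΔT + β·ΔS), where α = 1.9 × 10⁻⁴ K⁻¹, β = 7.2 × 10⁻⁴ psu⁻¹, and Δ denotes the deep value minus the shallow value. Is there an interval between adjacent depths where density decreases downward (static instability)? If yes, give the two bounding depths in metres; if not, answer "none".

40–54 m

Evaluate Δρ/ρ₀ = −αΔT + βΔS across each adjacent pair:
  40–54 m: −αΔT+βΔS = −(1.9 × 10⁻⁴)(+1.4)+(7.2 × 10⁻⁴)(-3.23) = -2.6 × 10⁻³ → UNSTABLE
  54–94 m: −αΔT+βΔS = −(1.9 × 10⁻⁴)(-1.6)+(7.2 × 10⁻⁴)(+1.33) = 1.3 × 10⁻³ → stable
  94–170 m: −αΔT+βΔS = −(1.9 × 10⁻⁴)(-1.0)+(7.2 × 10⁻⁴)(+0.21) = 3.4 × 10⁻⁴ → stable
  170–197 m: −αΔT+βΔS = −(1.9 × 10⁻⁴)(+4.6)+(7.2 × 10⁻⁴)(+3.24) = 1.5 × 10⁻³ → stable
The 40–54 m interval has Δρ < 0: lighter water underlies denser water.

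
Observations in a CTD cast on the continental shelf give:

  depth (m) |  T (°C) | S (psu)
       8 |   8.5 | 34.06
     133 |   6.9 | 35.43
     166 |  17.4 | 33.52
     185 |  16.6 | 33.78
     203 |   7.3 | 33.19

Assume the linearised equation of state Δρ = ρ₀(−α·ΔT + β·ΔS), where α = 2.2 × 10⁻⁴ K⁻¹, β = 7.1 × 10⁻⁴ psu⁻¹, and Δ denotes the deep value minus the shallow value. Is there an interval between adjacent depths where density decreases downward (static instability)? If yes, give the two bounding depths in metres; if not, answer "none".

133–166 m

Evaluate Δρ/ρ₀ = −αΔT + βΔS across each adjacent pair:
  8–133 m: −αΔT+βΔS = −(2.2 × 10⁻⁴)(-1.6)+(7.1 × 10⁻⁴)(+1.37) = 1.3 × 10⁻³ → stable
  133–166 m: −αΔT+βΔS = −(2.2 × 10⁻⁴)(+10.5)+(7.1 × 10⁻⁴)(-1.91) = -3.7 × 10⁻³ → UNSTABLE
  166–185 m: −αΔT+βΔS = −(2.2 × 10⁻⁴)(-0.8)+(7.1 × 10⁻⁴)(+0.26) = 3.6 × 10⁻⁴ → stable
  185–203 m: −αΔT+βΔS = −(2.2 × 10⁻⁴)(-9.3)+(7.1 × 10⁻⁴)(-0.59) = 1.6 × 10⁻³ → stable
The 133–166 m interval has Δρ < 0: lighter water underlies denser water.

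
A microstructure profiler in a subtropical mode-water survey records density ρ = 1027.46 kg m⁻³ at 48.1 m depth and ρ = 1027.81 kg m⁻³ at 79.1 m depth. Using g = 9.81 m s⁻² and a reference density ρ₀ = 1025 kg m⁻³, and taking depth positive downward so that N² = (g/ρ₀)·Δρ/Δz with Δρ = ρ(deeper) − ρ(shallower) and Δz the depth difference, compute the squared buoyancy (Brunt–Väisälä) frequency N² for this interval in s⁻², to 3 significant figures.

1.08 × 10⁻⁴ s⁻²

Δρ = 1027.81 − 1027.46 = 0.35 kg m⁻³ over Δz = 79.1 − 48.1 = 31 m.
N² = (9.81/1025) × (0.35/31) = 1.0806 × 10⁻⁴ s⁻² ≈ 1.08 × 10⁻⁴ s⁻².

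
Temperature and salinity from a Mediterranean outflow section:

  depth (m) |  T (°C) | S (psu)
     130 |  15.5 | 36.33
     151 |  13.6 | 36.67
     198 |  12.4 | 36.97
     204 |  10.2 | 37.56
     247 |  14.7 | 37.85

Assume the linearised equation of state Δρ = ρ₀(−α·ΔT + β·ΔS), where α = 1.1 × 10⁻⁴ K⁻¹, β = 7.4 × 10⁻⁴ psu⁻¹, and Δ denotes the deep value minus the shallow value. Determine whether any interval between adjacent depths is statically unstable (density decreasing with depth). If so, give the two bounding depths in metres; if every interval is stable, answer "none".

204–247 m

Evaluate Δρ/ρ₀ = −αΔT + βΔS across each adjacent pair:
  130–151 m: −αΔT+βΔS = −(1.1 × 10⁻⁴)(-1.9)+(7.4 × 10⁻⁴)(+0.34) = 4.6 × 10⁻⁴ → stable
  151–198 m: −αΔT+βΔS = −(1.1 × 10⁻⁴)(-1.2)+(7.4 × 10⁻⁴)(+0.30) = 3.5 × 10⁻⁴ → stable
  198–204 m: −αΔT+βΔS = −(1.1 × 10⁻⁴)(-2.2)+(7.4 × 10⁻⁴)(+0.59) = 6.8 × 10⁻⁴ → stable
  204–247 m: −αΔT+βΔS = −(1.1 × 10⁻⁴)(+4.5)+(7.4 × 10⁻⁴)(+0.29) = -2.8 × 10⁻⁴ → UNSTABLE
The 204–247 m interval has Δρ < 0: lighter water underlies denser water.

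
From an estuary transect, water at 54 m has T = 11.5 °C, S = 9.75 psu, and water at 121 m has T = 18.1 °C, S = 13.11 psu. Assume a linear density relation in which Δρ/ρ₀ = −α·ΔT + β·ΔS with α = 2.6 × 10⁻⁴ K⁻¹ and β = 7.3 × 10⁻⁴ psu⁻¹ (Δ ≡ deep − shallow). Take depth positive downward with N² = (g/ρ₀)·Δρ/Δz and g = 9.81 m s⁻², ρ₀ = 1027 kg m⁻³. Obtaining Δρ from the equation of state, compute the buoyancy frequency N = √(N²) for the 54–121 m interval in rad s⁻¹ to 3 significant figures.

0.0104 rad s⁻¹

ΔT = +6.6 K, ΔS = +3.36 psu (deep − shallow).
Δρ/ρ₀ = −αΔT + βΔS = -1.716 × 10⁻³ + 2.4528 × 10⁻³ = 7.368 × 10⁻⁴, so Δρ ≈ 0.7567 kg m⁻³.
N² = (g/ρ₀)·Δρ/Δz = g·(Δρ/ρ₀)/Δz = 9.81 × 7.368 × 10⁻⁴ / 67 = 1.0788 × 10⁻⁴ s⁻².
N = √(1.0788 × 10⁻⁴) = 0.010387 rad s⁻¹ ≈ 0.0104 rad s⁻¹.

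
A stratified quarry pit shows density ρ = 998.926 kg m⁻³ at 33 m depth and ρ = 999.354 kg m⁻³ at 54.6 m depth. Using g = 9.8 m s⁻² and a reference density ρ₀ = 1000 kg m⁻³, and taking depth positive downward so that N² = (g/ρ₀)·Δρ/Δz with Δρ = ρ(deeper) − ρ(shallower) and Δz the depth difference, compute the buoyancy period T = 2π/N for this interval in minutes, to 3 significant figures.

Δρ = 999.354 − 998.926 = 0.428 kg m⁻³ over Δz = 54.6 − 33 = 21.6 m.
N² = (9.8/1000) × (0.428/21.6) = 1.9419 × 10⁻⁴ s⁻².
N = √(1.9419 × 10⁻⁴) = 0.013935 rad s⁻¹, so T = 2π/N = 450.89 s = 7.5148 min ≈ 7.51 min.

7.51 min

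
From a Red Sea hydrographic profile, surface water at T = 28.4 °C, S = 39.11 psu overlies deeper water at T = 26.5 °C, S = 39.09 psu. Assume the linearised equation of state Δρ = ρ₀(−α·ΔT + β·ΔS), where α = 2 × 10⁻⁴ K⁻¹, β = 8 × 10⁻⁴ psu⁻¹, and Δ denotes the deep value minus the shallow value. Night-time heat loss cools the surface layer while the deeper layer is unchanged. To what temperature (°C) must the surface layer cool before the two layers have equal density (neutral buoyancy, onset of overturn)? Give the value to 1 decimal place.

Neutral buoyancy requires Δρ = 0, i.e. −α(T_deep − T_surf′) + β(S_deep − S_surf) = 0.
T_surf′ = T_deep − (β/α)·ΔS = 26.5 − (8 × 10⁻⁴/2 × 10⁻⁴)·(-0.02) = 26.580 °C.
Cooling required: 28.4 − (26.580) = 1.820 °C.

26.6 °C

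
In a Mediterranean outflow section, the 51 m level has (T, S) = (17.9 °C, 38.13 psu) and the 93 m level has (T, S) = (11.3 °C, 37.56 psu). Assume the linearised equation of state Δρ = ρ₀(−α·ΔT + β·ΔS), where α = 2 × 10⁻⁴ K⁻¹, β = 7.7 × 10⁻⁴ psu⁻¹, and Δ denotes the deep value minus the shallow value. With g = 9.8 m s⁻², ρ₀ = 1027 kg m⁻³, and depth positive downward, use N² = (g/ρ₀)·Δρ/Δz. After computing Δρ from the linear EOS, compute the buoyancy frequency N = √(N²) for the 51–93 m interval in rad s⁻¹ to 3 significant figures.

0.0143 rad s⁻¹

ΔT = -6.6 K, ΔS = -0.57 psu (deep − shallow).
Δρ/ρ₀ = −αΔT + βΔS = 1.32 × 10⁻³ − 4.389 × 10⁻⁴ = 8.811 × 10⁻⁴, so Δρ ≈ 0.9049 kg m⁻³.
N² = (g/ρ₀)·Δρ/Δz = g·(Δρ/ρ₀)/Δz = 9.8 × 8.811 × 10⁻⁴ / 42 = 2.0559 × 10⁻⁴ s⁻².
N = √(2.0559 × 10⁻⁴) = 0.014338 rad s⁻¹ ≈ 0.0143 rad s⁻¹.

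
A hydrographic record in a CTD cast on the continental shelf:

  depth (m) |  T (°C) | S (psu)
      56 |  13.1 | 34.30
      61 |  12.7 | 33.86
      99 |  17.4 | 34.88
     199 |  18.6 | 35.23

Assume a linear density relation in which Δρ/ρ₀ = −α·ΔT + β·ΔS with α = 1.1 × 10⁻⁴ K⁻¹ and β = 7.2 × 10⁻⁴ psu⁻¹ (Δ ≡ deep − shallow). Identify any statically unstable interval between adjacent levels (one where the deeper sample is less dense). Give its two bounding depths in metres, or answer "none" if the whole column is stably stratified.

56–61 m

Evaluate Δρ/ρ₀ = −αΔT + βΔS across each adjacent pair:
  56–61 m: −αΔT+βΔS = −(1.1 × 10⁻⁴)(-0.4)+(7.2 × 10⁻⁴)(-0.44) = -2.7 × 10⁻⁴ → UNSTABLE
  61–99 m: −αΔT+βΔS = −(1.1 × 10⁻⁴)(+4.7)+(7.2 × 10⁻⁴)(+1.02) = 2.2 × 10⁻⁴ → stable
  99–199 m: −αΔT+βΔS = −(1.1 × 10⁻⁴)(+1.2)+(7.2 × 10⁻⁴)(+0.35) = 1.2 × 10⁻⁴ → stable
The 56–61 m interval has Δρ < 0: lighter water underlies denser water.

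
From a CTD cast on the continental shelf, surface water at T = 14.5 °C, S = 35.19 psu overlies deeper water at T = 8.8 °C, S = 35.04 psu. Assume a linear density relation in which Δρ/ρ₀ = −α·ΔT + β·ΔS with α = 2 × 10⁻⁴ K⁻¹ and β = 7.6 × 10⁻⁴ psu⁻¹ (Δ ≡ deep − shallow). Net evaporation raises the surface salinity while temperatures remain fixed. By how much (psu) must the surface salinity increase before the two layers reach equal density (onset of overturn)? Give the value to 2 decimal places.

Neutral buoyancy requires −α(T_deep − T_surf) + β(S_deep − S_surf′) = 0.
S_surf′ = S_deep − (α/β)·ΔT = 35.04 − (2 × 10⁻⁴/7.6 × 10⁻⁴)·(-5.7) = 36.5400 psu.
Increase required: 36.5400 − 35.19 = 1.3500 psu.

1.35 psu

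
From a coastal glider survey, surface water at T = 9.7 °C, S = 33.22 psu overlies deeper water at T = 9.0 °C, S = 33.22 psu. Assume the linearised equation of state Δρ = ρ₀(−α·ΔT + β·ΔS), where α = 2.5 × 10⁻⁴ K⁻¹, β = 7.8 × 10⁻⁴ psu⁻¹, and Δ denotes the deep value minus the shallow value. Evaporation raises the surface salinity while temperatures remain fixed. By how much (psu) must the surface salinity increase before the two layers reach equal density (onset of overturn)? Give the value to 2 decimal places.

0.22 psu

Neutral buoyancy requires −α(T_deep − T_surf) + β(S_deep − S_surf′) = 0.
S_surf′ = S_deep − (α/β)·ΔT = 33.22 − (2.5 × 10⁻⁴/7.8 × 10⁻⁴)·(-0.7) = 33.4444 psu.
Increase required: 33.4444 − 33.22 = 0.2244 psu.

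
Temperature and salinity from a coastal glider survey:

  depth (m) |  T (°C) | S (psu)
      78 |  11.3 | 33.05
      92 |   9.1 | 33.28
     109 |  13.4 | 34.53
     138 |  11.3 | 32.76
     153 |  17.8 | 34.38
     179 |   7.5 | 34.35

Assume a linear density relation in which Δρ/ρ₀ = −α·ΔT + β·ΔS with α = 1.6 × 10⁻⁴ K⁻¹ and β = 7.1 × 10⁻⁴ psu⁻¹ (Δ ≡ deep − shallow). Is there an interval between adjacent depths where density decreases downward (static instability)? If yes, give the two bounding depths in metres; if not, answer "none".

Evaluate Δρ/ρ₀ = −αΔT + βΔS across each adjacent pair:
  78–92 m: −αΔT+βΔS = −(1.6 × 10⁻⁴)(-2.2)+(7.1 × 10⁻⁴)(+0.23) = 5.2 × 10⁻⁴ → stable
  92–109 m: −αΔT+βΔS = −(1.6 × 10⁻⁴)(+4.3)+(7.1 × 10⁻⁴)(+1.25) = 2.0 × 10⁻⁴ → stable
  109–138 m: −αΔT+βΔS = −(1.6 × 10⁻⁴)(-2.1)+(7.1 × 10⁻⁴)(-1.77) = -9.2 × 10⁻⁴ → UNSTABLE
  138–153 m: −αΔT+βΔS = −(1.6 × 10⁻⁴)(+6.5)+(7.1 × 10⁻⁴)(+1.62) = 1.1 × 10⁻⁴ → stable
  153–179 m: −αΔT+βΔS = −(1.6 × 10⁻⁴)(-10.3)+(7.1 × 10⁻⁴)(-0.03) = 1.6 × 10⁻³ → stable
The 109–138 m interval has Δρ < 0: lighter water underlies denser water.

109–138 m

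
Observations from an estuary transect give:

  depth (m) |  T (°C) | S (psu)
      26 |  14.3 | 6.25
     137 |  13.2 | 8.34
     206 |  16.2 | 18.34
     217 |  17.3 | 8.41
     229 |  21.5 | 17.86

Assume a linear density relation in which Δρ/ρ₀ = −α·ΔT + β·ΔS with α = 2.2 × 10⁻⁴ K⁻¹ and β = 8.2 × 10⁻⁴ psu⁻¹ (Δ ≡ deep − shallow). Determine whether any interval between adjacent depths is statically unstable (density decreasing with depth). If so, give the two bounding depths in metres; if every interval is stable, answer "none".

206–217 m

Evaluate Δρ/ρ₀ = −αΔT + βΔS across each adjacent pair:
  26–137 m: −αΔT+βΔS = −(2.2 × 10⁻⁴)(-1.1)+(8.2 × 10⁻⁴)(+2.09) = 2.0 × 10⁻³ → stable
  137–206 m: −αΔT+βΔS = −(2.2 × 10⁻⁴)(+3.0)+(8.2 × 10⁻⁴)(+10.00) = 7.5 × 10⁻³ → stable
  206–217 m: −αΔT+βΔS = −(2.2 × 10⁻⁴)(+1.1)+(8.2 × 10⁻⁴)(-9.93) = -8.4 × 10⁻³ → UNSTABLE
  217–229 m: −αΔT+βΔS = −(2.2 × 10⁻⁴)(+4.2)+(8.2 × 10⁻⁴)(+9.45) = 6.8 × 10⁻³ → stable
The 206–217 m interval has Δρ < 0: lighter water underlies denser water.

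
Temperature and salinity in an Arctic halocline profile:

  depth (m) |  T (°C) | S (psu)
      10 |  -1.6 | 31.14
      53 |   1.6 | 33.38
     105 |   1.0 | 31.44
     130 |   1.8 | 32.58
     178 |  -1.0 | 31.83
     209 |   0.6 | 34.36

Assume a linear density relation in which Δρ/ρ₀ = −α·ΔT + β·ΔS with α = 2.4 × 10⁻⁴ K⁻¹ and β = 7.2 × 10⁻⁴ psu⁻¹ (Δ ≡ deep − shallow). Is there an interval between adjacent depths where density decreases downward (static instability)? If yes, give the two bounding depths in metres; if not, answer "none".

53–105 m

Evaluate Δρ/ρ₀ = −αΔT + βΔS across each adjacent pair:
  10–53 m: −αΔT+βΔS = −(2.4 × 10⁻⁴)(+3.2)+(7.2 × 10⁻⁴)(+2.24) = 8.4 × 10⁻⁴ → stable
  53–105 m: −αΔT+βΔS = −(2.4 × 10⁻⁴)(-0.6)+(7.2 × 10⁻⁴)(-1.94) = -1.3 × 10⁻³ → UNSTABLE
  105–130 m: −αΔT+βΔS = −(2.4 × 10⁻⁴)(+0.8)+(7.2 × 10⁻⁴)(+1.14) = 6.3 × 10⁻⁴ → stable
  130–178 m: −αΔT+βΔS = −(2.4 × 10⁻⁴)(-2.8)+(7.2 × 10⁻⁴)(-0.75) = 1.3 × 10⁻⁴ → stable
  178–209 m: −αΔT+βΔS = −(2.4 × 10⁻⁴)(+1.6)+(7.2 × 10⁻⁴)(+2.53) = 1.4 × 10⁻³ → stable
The 53–105 m interval has Δρ < 0: lighter water underlies denser water.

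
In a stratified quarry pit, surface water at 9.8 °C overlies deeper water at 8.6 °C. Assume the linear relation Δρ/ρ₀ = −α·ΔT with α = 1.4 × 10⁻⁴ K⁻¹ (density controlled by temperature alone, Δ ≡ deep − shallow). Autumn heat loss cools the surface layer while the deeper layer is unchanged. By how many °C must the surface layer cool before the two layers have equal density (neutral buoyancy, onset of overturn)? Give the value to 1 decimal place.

1.2 °C

With temperature the only control, equal density requires T_surf′ = T_deep.
T_surf′ = 8.6 °C.
Cooling required: 9.8 − 8.6 = 1.2 °C.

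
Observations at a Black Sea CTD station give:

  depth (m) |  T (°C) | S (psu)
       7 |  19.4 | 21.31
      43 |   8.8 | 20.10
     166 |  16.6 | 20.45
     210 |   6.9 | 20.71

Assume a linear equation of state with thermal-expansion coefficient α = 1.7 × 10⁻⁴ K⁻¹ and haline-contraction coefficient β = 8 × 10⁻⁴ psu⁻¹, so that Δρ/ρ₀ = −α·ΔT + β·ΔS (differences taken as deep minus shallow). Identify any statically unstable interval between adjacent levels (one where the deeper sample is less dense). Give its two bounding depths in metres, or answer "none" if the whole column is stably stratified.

Evaluate Δρ/ρ₀ = −αΔT + βΔS across each adjacent pair:
  7–43 m: −αΔT+βΔS = −(1.7 × 10⁻⁴)(-10.6)+(8 × 10⁻⁴)(-1.21) = 8.3 × 10⁻⁴ → stable
  43–166 m: −αΔT+βΔS = −(1.7 × 10⁻⁴)(+7.8)+(8 × 10⁻⁴)(+0.35) = -1.0 × 10⁻³ → UNSTABLE
  166–210 m: −αΔT+βΔS = −(1.7 × 10⁻⁴)(-9.7)+(8 × 10⁻⁴)(+0.26) = 1.9 × 10⁻³ → stable
The 43–166 m interval has Δρ < 0: lighter water underlies denser water.

43–166 m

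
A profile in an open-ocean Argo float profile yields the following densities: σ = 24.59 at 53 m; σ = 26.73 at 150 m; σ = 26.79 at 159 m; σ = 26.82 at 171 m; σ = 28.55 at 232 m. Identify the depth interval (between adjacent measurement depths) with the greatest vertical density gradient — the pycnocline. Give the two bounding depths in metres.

171–232 m

Compute the density gradient over each adjacent pair:
  53–150 m: Δρ/Δz = 2.14/97 = 0.022 kg m⁻⁴
  150–159 m: Δρ/Δz = 0.06/9 = 6.7 × 10⁻³ kg m⁻⁴
  159–171 m: Δρ/Δz = 0.03/12 = 2.5 × 10⁻³ kg m⁻⁴
  171–232 m: Δρ/Δz = 1.73/61 = 0.028 kg m⁻⁴
The largest gradient is in the 171–232 m interval — the pycnocline.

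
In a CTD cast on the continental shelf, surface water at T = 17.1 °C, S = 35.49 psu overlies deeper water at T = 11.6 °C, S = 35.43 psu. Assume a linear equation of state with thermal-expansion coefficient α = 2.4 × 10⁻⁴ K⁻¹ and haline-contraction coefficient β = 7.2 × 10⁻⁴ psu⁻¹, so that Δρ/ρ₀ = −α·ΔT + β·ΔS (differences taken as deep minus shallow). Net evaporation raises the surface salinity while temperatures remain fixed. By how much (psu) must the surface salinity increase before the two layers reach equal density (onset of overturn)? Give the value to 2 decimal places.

Neutral buoyancy requires −α(T_deep − T_surf) + β(S_deep − S_surf′) = 0.
S_surf′ = S_deep − (α/β)·ΔT = 35.43 − (2.4 × 10⁻⁴/7.2 × 10⁻⁴)·(-5.5) = 37.2633 psu.
Increase required: 37.2633 − 35.49 = 1.7733 psu.

1.77 psu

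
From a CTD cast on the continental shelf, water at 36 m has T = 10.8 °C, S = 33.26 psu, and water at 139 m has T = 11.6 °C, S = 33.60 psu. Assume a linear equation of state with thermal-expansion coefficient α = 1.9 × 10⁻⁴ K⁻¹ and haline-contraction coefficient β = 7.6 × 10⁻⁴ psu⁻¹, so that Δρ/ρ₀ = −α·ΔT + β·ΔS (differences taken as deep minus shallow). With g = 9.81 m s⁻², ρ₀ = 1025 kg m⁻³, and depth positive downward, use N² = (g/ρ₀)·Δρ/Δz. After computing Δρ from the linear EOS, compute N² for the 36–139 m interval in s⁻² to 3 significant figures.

1.01 × 10⁻⁵ s⁻²

ΔT = +0.8 K, ΔS = +0.34 psu (deep − shallow).
Δρ/ρ₀ = −αΔT + βΔS = -1.52 × 10⁻⁴ + 2.584 × 10⁻⁴ = 1.064 × 10⁻⁴, so Δρ ≈ 0.1091 kg m⁻³.
N² = (g/ρ₀)·Δρ/Δz = g·(Δρ/ρ₀)/Δz = 9.81 × 1.064 × 10⁻⁴ / 103 = 1.0134 × 10⁻⁵ s⁻² ≈ 1.01 × 10⁻⁵ s⁻².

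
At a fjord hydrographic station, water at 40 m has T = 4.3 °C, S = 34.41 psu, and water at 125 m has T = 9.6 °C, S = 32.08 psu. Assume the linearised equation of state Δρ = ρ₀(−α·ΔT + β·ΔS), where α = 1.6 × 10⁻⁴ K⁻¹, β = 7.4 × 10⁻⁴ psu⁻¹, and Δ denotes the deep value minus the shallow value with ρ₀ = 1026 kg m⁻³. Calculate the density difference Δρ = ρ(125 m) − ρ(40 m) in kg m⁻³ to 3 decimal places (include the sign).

ΔT = +5.3 K, ΔS = -2.33 psu (deep − shallow).
Δρ/ρ₀ = −(1.6 × 10⁻⁴)(+5.3) + (7.4 × 10⁻⁴)(-2.33) = -2.5722 × 10⁻³.
Δρ = 1026 × (-2.5722 × 10⁻³) = -2.639 kg m⁻³.
Negative Δρ: lighter below, statically unstable.

-2.639 kg m⁻³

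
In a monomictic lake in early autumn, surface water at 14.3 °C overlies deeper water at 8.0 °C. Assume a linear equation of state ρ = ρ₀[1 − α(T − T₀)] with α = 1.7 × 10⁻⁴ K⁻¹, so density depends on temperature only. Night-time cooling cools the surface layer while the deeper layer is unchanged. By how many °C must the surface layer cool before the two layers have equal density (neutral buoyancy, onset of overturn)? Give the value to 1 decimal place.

6.3 °C

With temperature the only control, equal density requires T_surf′ = T_deep.
T_surf′ = 8.0 °C.
Cooling required: 14.3 − 8.0 = 6.3 °C.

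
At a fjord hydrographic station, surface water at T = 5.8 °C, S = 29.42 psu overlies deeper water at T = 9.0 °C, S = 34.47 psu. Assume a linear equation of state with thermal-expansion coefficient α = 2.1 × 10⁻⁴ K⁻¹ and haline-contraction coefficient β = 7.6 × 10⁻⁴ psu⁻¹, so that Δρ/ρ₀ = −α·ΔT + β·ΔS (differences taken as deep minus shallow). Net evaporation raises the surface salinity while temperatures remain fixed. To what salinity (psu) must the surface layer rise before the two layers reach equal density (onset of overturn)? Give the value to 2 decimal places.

Neutral buoyancy requires −α(T_deep − T_surf) + β(S_deep − S_surf′) = 0.
S_surf′ = S_deep − (α/β)·ΔT = 34.47 − (2.1 × 10⁻⁴/7.6 × 10⁻⁴)·(+3.2) = 33.5858 psu.
Increase required: 33.5858 − 29.42 = 4.1658 psu.

33.59 psu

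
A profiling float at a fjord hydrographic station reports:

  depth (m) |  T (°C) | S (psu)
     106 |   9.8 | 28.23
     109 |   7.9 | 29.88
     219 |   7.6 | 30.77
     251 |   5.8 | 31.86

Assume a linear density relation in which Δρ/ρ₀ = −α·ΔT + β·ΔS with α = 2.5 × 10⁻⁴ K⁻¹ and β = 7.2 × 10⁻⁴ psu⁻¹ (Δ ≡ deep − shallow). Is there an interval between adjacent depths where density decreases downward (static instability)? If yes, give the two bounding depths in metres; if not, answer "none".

Evaluate Δρ/ρ₀ = −αΔT + βΔS across each adjacent pair:
  106–109 m: −αΔT+βΔS = −(2.5 × 10⁻⁴)(-1.9)+(7.2 × 10⁻⁴)(+1.65) = 1.7 × 10⁻³ → stable
  109–219 m: −αΔT+βΔS = −(2.5 × 10⁻⁴)(-0.3)+(7.2 × 10⁻⁴)(+0.89) = 7.2 × 10⁻⁴ → stable
  219–251 m: −αΔT+βΔS = −(2.5 × 10⁻⁴)(-1.8)+(7.2 × 10⁻⁴)(+1.09) = 1.2 × 10⁻³ → stable
Every interval has Δρ > 0: the column is stably stratified throughout.

none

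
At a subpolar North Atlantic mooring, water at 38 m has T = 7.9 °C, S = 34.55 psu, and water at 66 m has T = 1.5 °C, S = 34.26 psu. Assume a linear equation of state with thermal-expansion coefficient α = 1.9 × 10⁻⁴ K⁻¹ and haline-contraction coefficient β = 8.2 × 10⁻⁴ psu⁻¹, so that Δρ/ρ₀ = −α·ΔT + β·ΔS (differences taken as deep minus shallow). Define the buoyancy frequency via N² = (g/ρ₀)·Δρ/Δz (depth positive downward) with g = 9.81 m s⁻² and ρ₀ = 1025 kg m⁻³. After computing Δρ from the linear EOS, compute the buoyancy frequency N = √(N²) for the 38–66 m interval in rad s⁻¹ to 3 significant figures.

0.0185 rad s⁻¹

ΔT = -6.4 K, ΔS = -0.29 psu (deep − shallow).
Δρ/ρ₀ = −αΔT + βΔS = 1.216 × 10⁻³ − 2.378 × 10⁻⁴ = 9.782 × 10⁻⁴, so Δρ ≈ 1.003 kg m⁻³.
N² = (g/ρ₀)·Δρ/Δz = g·(Δρ/ρ₀)/Δz = 9.81 × 9.782 × 10⁻⁴ / 28 = 3.4272 × 10⁻⁴ s⁻².
N = √(3.4272 × 10⁻⁴) = 0.018513 rad s⁻¹ ≈ 0.0185 rad s⁻¹.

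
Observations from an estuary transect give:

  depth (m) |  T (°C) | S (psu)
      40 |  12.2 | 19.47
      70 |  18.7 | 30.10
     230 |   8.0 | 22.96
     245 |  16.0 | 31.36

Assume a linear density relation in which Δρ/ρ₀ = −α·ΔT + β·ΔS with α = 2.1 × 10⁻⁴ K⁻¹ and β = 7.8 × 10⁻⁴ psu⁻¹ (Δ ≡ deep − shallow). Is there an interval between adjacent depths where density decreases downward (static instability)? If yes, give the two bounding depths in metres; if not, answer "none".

70–230 m

Evaluate Δρ/ρ₀ = −αΔT + βΔS across each adjacent pair:
  40–70 m: −αΔT+βΔS = −(2.1 × 10⁻⁴)(+6.5)+(7.8 × 10⁻⁴)(+10.63) = 6.9 × 10⁻³ → stable
  70–230 m: −αΔT+βΔS = −(2.1 × 10⁻⁴)(-10.7)+(7.8 × 10⁻⁴)(-7.14) = -3.3 × 10⁻³ → UNSTABLE
  230–245 m: −αΔT+βΔS = −(2.1 × 10⁻⁴)(+8.0)+(7.8 × 10⁻⁴)(+8.40) = 4.9 × 10⁻³ → stable
The 70–230 m interval has Δρ < 0: lighter water underlies denser water.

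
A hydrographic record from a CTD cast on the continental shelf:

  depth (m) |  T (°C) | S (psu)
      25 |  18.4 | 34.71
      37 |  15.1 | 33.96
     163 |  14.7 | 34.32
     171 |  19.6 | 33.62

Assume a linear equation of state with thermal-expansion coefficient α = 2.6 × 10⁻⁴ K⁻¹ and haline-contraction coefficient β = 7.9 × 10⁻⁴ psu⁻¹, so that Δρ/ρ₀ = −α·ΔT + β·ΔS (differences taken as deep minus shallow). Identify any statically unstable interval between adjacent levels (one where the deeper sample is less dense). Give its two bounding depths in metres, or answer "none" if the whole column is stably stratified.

163–171 m

Evaluate Δρ/ρ₀ = −αΔT + βΔS across each adjacent pair:
  25–37 m: −αΔT+βΔS = −(2.6 × 10⁻⁴)(-3.3)+(7.9 × 10⁻⁴)(-0.75) = 2.7 × 10⁻⁴ → stable
  37–163 m: −αΔT+βΔS = −(2.6 × 10⁻⁴)(-0.4)+(7.9 × 10⁻⁴)(+0.36) = 3.9 × 10⁻⁴ → stable
  163–171 m: −αΔT+βΔS = −(2.6 × 10⁻⁴)(+4.9)+(7.9 × 10⁻⁴)(-0.70) = -1.8 × 10⁻³ → UNSTABLE
The 163–171 m interval has Δρ < 0: lighter water underlies denser water.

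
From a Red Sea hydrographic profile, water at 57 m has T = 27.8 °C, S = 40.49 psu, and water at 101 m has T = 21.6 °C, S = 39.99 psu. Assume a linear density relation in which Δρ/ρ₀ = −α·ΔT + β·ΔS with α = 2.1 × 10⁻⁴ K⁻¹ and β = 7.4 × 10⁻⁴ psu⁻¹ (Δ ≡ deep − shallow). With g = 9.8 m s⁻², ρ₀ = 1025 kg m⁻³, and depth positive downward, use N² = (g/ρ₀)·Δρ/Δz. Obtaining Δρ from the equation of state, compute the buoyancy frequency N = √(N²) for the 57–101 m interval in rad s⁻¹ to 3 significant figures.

0.0144 rad s⁻¹

ΔT = -6.2 K, ΔS = -0.50 psu (deep − shallow).
Δρ/ρ₀ = −αΔT + βΔS = 1.302 × 10⁻³ − 3.70 × 10⁻⁴ = 9.32 × 10⁻⁴, so Δρ ≈ 0.9553 kg m⁻³.
N² = (g/ρ₀)·Δρ/Δz = g·(Δρ/ρ₀)/Δz = 9.8 × 9.32 × 10⁻⁴ / 44 = 2.0758 × 10⁻⁴ s⁻².
N = √(2.0758 × 10⁻⁴) = 0.014408 rad s⁻¹ ≈ 0.0144 rad s⁻¹.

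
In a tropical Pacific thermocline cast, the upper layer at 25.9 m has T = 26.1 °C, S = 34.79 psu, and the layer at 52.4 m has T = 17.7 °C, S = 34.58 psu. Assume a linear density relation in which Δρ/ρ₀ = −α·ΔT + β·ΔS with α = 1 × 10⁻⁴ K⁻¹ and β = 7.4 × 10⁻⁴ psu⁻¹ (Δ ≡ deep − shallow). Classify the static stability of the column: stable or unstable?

stable

ΔT = 17.7 − 26.1 = -8.4 K and ΔS = 34.58 − 34.79 = -0.21 psu (deep − shallow).
−αΔT = 8.40 × 10⁻⁴; βΔS = -1.554 × 10⁻⁴; sum Δρ/ρ₀ = 6.846 × 10⁻⁴.
Δρ/ρ₀ > 0, so Δρ > 0: deeper water is denser → statically stable.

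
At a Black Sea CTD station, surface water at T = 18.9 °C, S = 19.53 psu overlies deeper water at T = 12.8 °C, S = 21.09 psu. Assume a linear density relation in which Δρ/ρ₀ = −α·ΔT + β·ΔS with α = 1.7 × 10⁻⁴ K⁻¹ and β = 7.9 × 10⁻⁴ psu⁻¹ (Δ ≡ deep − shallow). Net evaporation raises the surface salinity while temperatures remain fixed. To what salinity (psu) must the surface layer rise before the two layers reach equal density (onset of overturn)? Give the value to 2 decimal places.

Neutral buoyancy requires −α(T_deep − T_surf) + β(S_deep − S_surf′) = 0.
S_surf′ = S_deep − (α/β)·ΔT = 21.09 − (1.7 × 10⁻⁴/7.9 × 10⁻⁴)·(-6.1) = 22.4027 psu.
Increase required: 22.4027 − 19.53 = 2.8727 psu.

22.40 psu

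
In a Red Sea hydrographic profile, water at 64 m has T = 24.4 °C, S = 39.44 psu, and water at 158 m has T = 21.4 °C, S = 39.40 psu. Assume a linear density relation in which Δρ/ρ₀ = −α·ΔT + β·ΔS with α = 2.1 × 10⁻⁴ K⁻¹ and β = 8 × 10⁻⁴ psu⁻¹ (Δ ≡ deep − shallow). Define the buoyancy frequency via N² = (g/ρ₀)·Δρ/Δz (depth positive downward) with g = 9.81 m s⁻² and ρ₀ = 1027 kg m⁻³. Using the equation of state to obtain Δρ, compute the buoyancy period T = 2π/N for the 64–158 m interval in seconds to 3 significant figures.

ΔT = -3.0 K, ΔS = -0.04 psu (deep − shallow).
Δρ/ρ₀ = −αΔT + βΔS = 6.30 × 10⁻⁴ − 3.20 × 10⁻⁵ = 5.98 × 10⁻⁴, so Δρ ≈ 0.6141 kg m⁻³.
N² = (g/ρ₀)·Δρ/Δz = g·(Δρ/ρ₀)/Δz = 9.81 × 5.98 × 10⁻⁴ / 94 = 6.2408 × 10⁻⁵ s⁻².
N = √(6.2408 × 10⁻⁵) = 7.8999 × 10⁻³ rad s⁻¹ → T = 2π/N = 795.35 s ≈ 795 s.

795 s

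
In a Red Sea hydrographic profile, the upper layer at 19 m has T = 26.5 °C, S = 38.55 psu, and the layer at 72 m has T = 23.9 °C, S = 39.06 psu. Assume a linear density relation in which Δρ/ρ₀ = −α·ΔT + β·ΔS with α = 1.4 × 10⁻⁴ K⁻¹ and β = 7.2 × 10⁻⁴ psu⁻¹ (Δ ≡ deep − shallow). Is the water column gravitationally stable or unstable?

ΔT = 23.9 − 26.5 = -2.6 K and ΔS = 39.06 − 38.55 = +0.51 psu (deep − shallow).
−αΔT = 3.64 × 10⁻⁴; βΔS = 3.672 × 10⁻⁴; sum Δρ/ρ₀ = 7.312 × 10⁻⁴.
Δρ/ρ₀ > 0, so Δρ > 0: deeper water is denser → statically stable.

stable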